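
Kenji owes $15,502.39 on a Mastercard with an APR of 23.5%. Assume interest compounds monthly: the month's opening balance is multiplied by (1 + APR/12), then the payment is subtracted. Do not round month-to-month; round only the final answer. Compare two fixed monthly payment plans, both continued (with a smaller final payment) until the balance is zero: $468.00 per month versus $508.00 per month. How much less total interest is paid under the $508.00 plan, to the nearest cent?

$1,398.19

Monthly rate r = 23.5%/12 = 1.95833% = 0.0195833.
At $468.00/mo: n = ⌈−ln(1 − rB₀/P)/ln(1+r)⌉ = 54 payments (last $439.72); total interest = total paid − $15,502.39 = $9,741.33.
At $508.00/mo: 47 payments (last $477.53); total interest $8,343.14.
Interest saved = $9,741.33 − $8,343.14 = $1,398.19.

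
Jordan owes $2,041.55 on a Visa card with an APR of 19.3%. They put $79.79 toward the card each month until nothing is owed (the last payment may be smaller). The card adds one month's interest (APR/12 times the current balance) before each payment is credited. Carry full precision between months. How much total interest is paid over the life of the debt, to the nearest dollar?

Monthly rate r = 19.3%/12 = 1.60833% = 0.0160833.
Payoff takes n = ⌈−ln(1 − rB₀/P)/ln(1+r)⌉ = ⌈33.231⌉ = 34 payments; the last is $18.52.
Total paid = 33·$79.79 + $18.52 = $2,651.59.
Total interest = total paid − principal = $2,651.59 − $2,041.55 = $610.04.

$610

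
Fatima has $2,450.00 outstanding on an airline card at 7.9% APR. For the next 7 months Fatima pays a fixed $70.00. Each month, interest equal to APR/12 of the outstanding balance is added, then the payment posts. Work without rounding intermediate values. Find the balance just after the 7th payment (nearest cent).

$2,065.37

Monthly rate r = 7.9%/12 = 0.658333% = 0.00658333.
Each month: B ← B·(1+r) − $70.00.
Month 1: interest $16.13; balance after payment $2,396.13.
Month 2: interest $15.77; balance after payment $2,341.90.
Month 3: interest $15.42; balance after payment $2,287.32.
Month 4: interest $15.06; balance after payment $2,232.38.
Month 5: interest $14.70; balance after payment $2,177.08.
Month 6: interest $14.33; balance after payment $2,121.41.
Month 7: interest $13.97; balance after payment $2,065.37.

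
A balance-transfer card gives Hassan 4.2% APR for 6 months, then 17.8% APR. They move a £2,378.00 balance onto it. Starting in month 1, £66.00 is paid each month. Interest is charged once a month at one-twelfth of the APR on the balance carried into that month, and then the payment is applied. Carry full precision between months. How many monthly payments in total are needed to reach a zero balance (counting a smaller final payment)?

48 months

Promo months 1–6 at r₀ = 4.2%/12 = 0.0035; months 7+ at r₁ = 17.8%/12 = 0.0148333.
After month 6: iterate B ← B·(1+r₀) − £66.00 for 6 months → £2,028.90.
Then at r₁ with £66.00/mo: n₂ = −ln(1 − r₁·B/P)/ln(1+r₁) ≈ 41.35 → 42 more payments.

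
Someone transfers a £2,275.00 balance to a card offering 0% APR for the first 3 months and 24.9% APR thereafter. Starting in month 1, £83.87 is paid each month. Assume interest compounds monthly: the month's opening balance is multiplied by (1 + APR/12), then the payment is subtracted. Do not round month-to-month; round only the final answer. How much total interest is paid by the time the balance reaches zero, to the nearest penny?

£812.27

Promo months 1–3 at r₀ = 0%/12 = 0; months 4+ at r₁ = 24.9%/12 = 0.02075.
After month 3 (no interest yet): B = £2,275.00 − 3·£83.87 = £2,023.39.
Then at r₁ with £83.87/mo: n₂ = −ln(1 − r₁·B/P)/ln(1+r₁) ≈ 33.81 → 34 more payments.
Total paid = 36·£83.87 + £67.95 = £3,087.27; interest = £3,087.27 − £2,275.00 = £812.27.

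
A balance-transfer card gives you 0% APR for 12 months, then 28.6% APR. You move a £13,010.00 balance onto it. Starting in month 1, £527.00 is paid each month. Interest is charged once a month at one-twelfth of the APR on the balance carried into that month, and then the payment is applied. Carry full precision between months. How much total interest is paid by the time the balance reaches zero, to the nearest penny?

Promo months 1–12 at r₀ = 0%/12 = 0; months 13+ at r₁ = 28.6%/12 = 0.0238333.
After month 12 (no interest yet): B = £13,010.00 − 12·£527.00 = £6,686.00.
Then at r₁ with £527.00/mo: n₂ = −ln(1 − r₁·B/P)/ln(1+r₁) ≈ 15.29 → 16 more payments.
Total paid = 27·£527.00 + £152.57 = £14,381.57; interest = £14,381.57 − £13,010.00 = £1,371.57.

£1,371.57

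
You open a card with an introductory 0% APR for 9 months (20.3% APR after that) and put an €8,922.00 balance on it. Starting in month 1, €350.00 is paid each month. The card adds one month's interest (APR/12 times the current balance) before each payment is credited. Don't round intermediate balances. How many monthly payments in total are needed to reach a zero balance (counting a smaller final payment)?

29 payments

Promo months 1–9 at r₀ = 0%/12 = 0; months 10+ at r₁ = 20.3%/12 = 0.0169167.
After month 9 (no interest yet): B = €8,922.00 − 9·€350.00 = €5,772.00.
Then at r₁ with €350.00/mo: n₂ = −ln(1 − r₁·B/P)/ln(1+r₁) ≈ 19.50 → 20 more payments.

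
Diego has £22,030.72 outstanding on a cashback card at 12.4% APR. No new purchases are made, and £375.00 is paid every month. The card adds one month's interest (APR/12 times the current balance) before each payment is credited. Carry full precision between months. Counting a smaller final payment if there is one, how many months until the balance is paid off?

91 months

Monthly rate r = 12.4%/12 = 1.03333% = 0.0103333.
Recurrence: B ← B·(1+r) − £375.00.
Month 1: interest £227.65; balance after payment £21,883.37.
Month 2: interest £226.13; balance after payment £21,734.50.
Closed form: n = −ln(1 − rB₀/P)/ln(1+r) = −ln(0.39293)/ln(1.01033) ≈ 90.865, so the balance reaches zero during payment 91.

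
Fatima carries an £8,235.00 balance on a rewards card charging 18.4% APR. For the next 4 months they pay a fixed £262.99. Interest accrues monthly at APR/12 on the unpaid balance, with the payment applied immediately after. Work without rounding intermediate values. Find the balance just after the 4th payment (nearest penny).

£7,675.41

Monthly rate r = 18.4%/12 = 1.53333% = 0.0153333.
Each month: B ← B·(1+r) − £262.99.
Month 1: interest £126.27; balance after payment £8,098.28.
Month 2: interest £124.17; balance after payment £7,959.46.
Month 3: interest £122.05; balance after payment £7,818.52.
Month 4: interest £119.88; balance after payment £7,675.41.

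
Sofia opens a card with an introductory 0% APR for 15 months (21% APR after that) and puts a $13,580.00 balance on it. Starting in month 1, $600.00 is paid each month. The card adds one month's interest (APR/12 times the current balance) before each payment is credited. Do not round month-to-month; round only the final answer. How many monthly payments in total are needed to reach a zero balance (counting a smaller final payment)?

Promo months 1–15 at r₀ = 0%/12 = 0; months 16+ at r₁ = 21%/12 = 0.0175.
After month 15 (no interest yet): B = $13,580.00 − 15·$600.00 = $4,580.00.
Then at r₁ with $600.00/mo: n₂ = −ln(1 − r₁·B/P)/ln(1+r₁) ≈ 8.27 → 9 more payments.

24 payments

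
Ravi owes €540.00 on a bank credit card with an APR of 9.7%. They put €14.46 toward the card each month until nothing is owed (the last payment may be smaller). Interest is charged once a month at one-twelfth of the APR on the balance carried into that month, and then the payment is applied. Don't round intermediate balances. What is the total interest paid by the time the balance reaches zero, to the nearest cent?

Monthly rate r = 9.7%/12 = 0.808333% = 0.00808333.
Payoff takes n = ⌈−ln(1 − rB₀/P)/ln(1+r)⌉ = ⌈44.635⌉ = 45 payments; the last is €9.19.
Total paid = 44·€14.46 + €9.19 = €645.43.
Total interest = total paid − principal = €645.43 − €540.00 = €105.43.

€105.43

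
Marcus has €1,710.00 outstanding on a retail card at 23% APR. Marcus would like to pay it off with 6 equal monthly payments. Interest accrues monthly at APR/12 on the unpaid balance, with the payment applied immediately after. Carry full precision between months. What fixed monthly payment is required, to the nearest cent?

Monthly rate r = 23%/12 = 1.91667% = 0.0191667.
Level-payment amortization: P = B₀·r / (1 − (1+r)^(−n)) = 1710.00·0.0191667 / (1 − 1.01917^(−6)).
Denominator 1 − (1+r)^(−6) = 0.107663343.
P = 32.775 / 0.107663343 ≈ 304.42.

€304.42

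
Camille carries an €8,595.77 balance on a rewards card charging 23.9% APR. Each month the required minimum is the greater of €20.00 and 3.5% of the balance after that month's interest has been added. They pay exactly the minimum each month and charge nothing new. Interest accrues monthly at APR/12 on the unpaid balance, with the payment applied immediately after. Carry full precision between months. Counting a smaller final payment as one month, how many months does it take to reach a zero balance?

Monthly rate r = 23.9%/12 = 1.99167% = 0.0199167.
While 3.5% of the post-interest balance exceeds €20.00, each month B ← (B·(1+r))·(1 − 0.035), i.e. B shrinks by the factor (1+r)·0.965 = 0.98422.
This holds for months 1–172. Entering month 173 the balance is €557.33; 3.5% of the post-interest balance is now below €20.00, so the flat €20.00 minimum applies from here.
From month 173 a fixed €20.00 at rate r clears €557.33 in 42 more payments. Total: 172 + 42 = 214 months.

214 months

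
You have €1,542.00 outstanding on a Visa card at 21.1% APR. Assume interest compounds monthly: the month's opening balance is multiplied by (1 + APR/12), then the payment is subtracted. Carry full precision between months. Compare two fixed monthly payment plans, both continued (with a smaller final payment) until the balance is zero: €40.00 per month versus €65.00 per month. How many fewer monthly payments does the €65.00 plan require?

34 fewer payments

Monthly rate r = 21.1%/12 = 1.75833% = 0.0175833.
At €40.00/mo: n = ⌈−ln(1 − rB₀/P)/ln(1+r)⌉ = 65 payments (last €39.35); total interest = total paid − €1,542.00 = €1,057.35.
At €65.00/mo: 31 payments (last €62.95); total interest €470.95.
Payments saved = 65 − 31 = 34.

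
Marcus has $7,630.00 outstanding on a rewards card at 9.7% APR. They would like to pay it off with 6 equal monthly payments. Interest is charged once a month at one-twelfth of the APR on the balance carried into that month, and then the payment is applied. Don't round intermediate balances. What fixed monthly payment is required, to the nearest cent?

$1,307.89

Monthly rate r = 9.7%/12 = 0.808333% = 0.00808333.
Level-payment amortization: P = B₀·r / (1 − (1+r)^(−n)) = 7630.00·0.00808333 / (1 − 1.00808^(−6)).
Denominator 1 − (1+r)^(−6) = 0.0471569022.
P = 61.6758 / 0.0471569022 ≈ 1307.89.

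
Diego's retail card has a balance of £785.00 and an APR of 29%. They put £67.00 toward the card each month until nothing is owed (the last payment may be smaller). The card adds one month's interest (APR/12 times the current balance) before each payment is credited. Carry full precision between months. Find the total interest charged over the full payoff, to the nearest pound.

£149

Monthly rate r = 29%/12 = 2.41667% = 0.0241667.
Payoff takes n = ⌈−ln(1 − rB₀/P)/ln(1+r)⌉ = ⌈13.940⌉ = 14 payments; the last is £63.04.
Total paid = 13·£67.00 + £63.04 = £934.04.
Total interest = total paid − principal = £934.04 − £785.00 = £149.04.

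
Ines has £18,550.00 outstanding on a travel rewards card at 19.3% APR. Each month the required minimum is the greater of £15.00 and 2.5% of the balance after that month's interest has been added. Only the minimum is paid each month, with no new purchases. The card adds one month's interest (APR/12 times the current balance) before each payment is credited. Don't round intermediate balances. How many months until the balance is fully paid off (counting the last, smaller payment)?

Monthly rate r = 19.3%/12 = 1.60833% = 0.0160833.
While 2.5% of the post-interest balance exceeds £15.00, each month B ← (B·(1+r))·(1 − 0.025), i.e. B shrinks by the factor (1+r)·0.975 = 0.99068.
This holds for months 1–369. Entering month 370 the balance is £586.10; 2.5% of the post-interest balance is now below £15.00, so the flat £15.00 minimum applies from here.
From month 370 a fixed £15.00 at rate r clears £586.10 in 63 more payments. Total: 369 + 63 = 432 months.

432 months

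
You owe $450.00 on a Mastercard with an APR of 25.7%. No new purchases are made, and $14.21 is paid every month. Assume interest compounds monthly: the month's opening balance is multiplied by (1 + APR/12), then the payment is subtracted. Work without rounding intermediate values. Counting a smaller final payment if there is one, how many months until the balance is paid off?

54 months

Monthly rate r = 25.7%/12 = 2.14167% = 0.0214167.
Recurrence: B ← B·(1+r) − $14.21.
Month 1: interest $9.64; balance after payment $445.43.
Month 2: interest $9.54; balance after payment $440.76.
Closed form: n = −ln(1 − rB₀/P)/ln(1+r) = −ln(0.32178)/ln(1.02142) ≈ 53.509, so the balance reaches zero during payment 54.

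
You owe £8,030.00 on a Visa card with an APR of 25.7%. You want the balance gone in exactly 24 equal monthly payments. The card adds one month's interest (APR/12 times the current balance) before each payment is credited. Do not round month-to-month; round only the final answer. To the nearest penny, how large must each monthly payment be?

Monthly rate r = 25.7%/12 = 2.14167% = 0.0214167.
Level-payment amortization: P = B₀·r / (1 − (1+r)^(−n)) = 8030.00·0.0214167 / (1 − 1.02142^(−24)).
Denominator 1 − (1+r)^(−24) = 0.39864706.
P = 171.976 / 0.39864706 ≈ 431.40.

£431.40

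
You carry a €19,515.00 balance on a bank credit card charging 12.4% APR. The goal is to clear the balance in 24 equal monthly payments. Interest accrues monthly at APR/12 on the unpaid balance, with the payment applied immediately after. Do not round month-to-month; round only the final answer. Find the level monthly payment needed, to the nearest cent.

€922.29

Monthly rate r = 12.4%/12 = 1.03333% = 0.0103333.
Level-payment amortization: P = B₀·r / (1 − (1+r)^(−n)) = 19515.00·0.0103333 / (1 − 1.01033^(−24)).
Denominator 1 − (1+r)^(−24) = 0.218646359.
P = 201.655 / 0.218646359 ≈ 922.29.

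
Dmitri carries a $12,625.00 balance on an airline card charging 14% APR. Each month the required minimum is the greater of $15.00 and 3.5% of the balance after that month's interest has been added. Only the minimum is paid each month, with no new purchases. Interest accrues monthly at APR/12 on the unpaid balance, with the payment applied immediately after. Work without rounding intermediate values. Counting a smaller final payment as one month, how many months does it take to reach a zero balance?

176 months

Monthly rate r = 14%/12 = 1.16667% = 0.0116667.
While 3.5% of the post-interest balance exceeds $15.00, each month B ← (B·(1+r))·(1 − 0.035), i.e. B shrinks by the factor (1+r)·0.965 = 0.97626.
This holds for months 1–142. Entering month 143 the balance is $416.32; 3.5% of the post-interest balance is now below $15.00, so the flat $15.00 minimum applies from here.
From month 143 a fixed $15.00 at rate r clears $416.32 in 34 more payments. Total: 142 + 34 = 176 months.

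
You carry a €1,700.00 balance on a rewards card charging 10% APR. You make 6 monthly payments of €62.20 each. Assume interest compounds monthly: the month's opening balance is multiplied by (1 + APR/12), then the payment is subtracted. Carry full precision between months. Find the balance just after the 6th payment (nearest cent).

€1,405.73

Monthly rate r = 10%/12 = 0.833333% = 0.00833333.
Each month: B ← B·(1+r) − €62.20.
Month 1: interest €14.17; balance after payment €1,651.97.
Month 2: interest €13.77; balance after payment €1,603.53.
Month 3: interest €13.36; balance after payment €1,554.70.
Month 4: interest €12.96; balance after payment €1,505.45.
Month 5: interest €12.55; balance after payment €1,455.80.
Month 6: interest €12.13; balance after payment €1,405.73.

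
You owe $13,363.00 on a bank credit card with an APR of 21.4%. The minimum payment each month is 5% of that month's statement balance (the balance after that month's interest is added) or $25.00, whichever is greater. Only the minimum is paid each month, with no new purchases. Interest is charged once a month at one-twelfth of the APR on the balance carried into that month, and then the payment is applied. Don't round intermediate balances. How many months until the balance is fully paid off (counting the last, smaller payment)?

Monthly rate r = 21.4%/12 = 1.78333% = 0.0178333.
While 5% of the post-interest balance exceeds $25.00, each month B ← (B·(1+r))·(1 − 0.05), i.e. B shrinks by the factor (1+r)·0.95 = 0.96694.
This holds for months 1–99. Entering month 100 the balance is $479.22; 5% of the post-interest balance is now below $25.00, so the flat $25.00 minimum applies from here.
From month 100 a fixed $25.00 at rate r clears $479.22 in 24 more payments. Total: 99 + 24 = 123 months.

123 months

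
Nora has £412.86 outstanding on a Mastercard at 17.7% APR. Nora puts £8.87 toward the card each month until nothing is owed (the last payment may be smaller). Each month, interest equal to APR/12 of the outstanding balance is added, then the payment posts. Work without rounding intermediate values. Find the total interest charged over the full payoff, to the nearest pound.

£290

Monthly rate r = 17.7%/12 = 1.475% = 0.01475.
Payoff takes n = ⌈−ln(1 − rB₀/P)/ln(1+r)⌉ = ⌈79.230⌉ = 80 payments; the last is £2.05.
Total paid = 79·£8.87 + £2.05 = £702.78.
Total interest = total paid − principal = £702.78 − £412.86 = £289.92.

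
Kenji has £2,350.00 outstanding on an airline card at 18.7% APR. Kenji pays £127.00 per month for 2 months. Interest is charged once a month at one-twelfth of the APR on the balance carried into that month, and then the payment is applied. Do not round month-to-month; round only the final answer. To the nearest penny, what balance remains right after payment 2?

£2,167.83

Monthly rate r = 18.7%/12 = 1.55833% = 0.0155833.
Each month: B ← B·(1+r) − £127.00.
Month 1: interest £36.62; balance after payment £2,259.62.
Month 2: interest £35.21; balance after payment £2,167.83.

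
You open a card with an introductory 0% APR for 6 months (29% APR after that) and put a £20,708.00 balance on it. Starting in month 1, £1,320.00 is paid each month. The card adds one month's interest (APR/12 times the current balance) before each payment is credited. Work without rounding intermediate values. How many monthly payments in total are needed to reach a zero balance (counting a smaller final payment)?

Promo months 1–6 at r₀ = 0%/12 = 0; months 7+ at r₁ = 29%/12 = 0.0241667.
After month 6 (no interest yet): B = £20,708.00 − 6·£1,320.00 = £12,788.00.
Then at r₁ with £1,320.00/mo: n₂ = −ln(1 − r₁·B/P)/ln(1+r₁) ≈ 11.17 → 12 more payments.

18 payments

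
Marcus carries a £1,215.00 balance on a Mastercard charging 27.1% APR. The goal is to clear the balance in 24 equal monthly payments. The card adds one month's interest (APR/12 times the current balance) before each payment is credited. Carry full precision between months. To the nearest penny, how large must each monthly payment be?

Monthly rate r = 27.1%/12 = 2.25833% = 0.0225833.
Level-payment amortization: P = B₀·r / (1 − (1+r)^(−n)) = 1215.00·0.0225833 / (1 − 1.02258^(−24)).
Denominator 1 − (1+r)^(−24) = 0.414898841.
P = 27.4387 / 0.414898841 ≈ 66.13.

£66.13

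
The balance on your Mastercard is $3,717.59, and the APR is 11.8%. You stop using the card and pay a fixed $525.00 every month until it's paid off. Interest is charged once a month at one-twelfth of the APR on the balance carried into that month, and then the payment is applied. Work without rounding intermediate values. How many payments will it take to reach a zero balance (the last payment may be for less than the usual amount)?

Monthly rate r = 11.8%/12 = 0.983333% = 0.00983333.
Recurrence: B ← B·(1+r) − $525.00.
Month 1: interest $36.56; balance after payment $3,229.15.
Month 2: interest $31.75; balance after payment $2,735.90.
Closed form: n = −ln(1 − rB₀/P)/ln(1+r) = −ln(0.93037)/ln(1.00983) ≈ 7.376, so the balance reaches zero during payment 8.

8 payments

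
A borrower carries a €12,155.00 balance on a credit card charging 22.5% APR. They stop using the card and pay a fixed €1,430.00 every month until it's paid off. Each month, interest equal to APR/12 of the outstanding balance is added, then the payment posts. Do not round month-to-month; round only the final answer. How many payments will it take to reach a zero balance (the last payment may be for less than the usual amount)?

Monthly rate r = 22.5%/12 = 1.875% = 0.01875.
Recurrence: B ← B·(1+r) − €1,430.00.
Month 1: interest €227.91; balance after payment €10,952.91.
Month 2: interest €205.37; balance after payment €9,728.27.
Closed form: n = −ln(1 − rB₀/P)/ln(1+r) = −ln(0.84062)/ln(1.01875) ≈ 9.346, so the balance reaches zero during payment 10.

10 months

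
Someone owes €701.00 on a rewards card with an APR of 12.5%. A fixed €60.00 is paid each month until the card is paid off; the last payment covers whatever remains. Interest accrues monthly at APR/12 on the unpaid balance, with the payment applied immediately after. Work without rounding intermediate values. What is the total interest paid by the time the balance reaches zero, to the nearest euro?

Monthly rate r = 12.5%/12 = 1.04167% = 0.0104167.
Payoff takes n = ⌈−ln(1 − rB₀/P)/ln(1+r)⌉ = ⌈12.523⌉ = 13 payments; the last is €31.43.
Total paid = 12·€60.00 + €31.43 = €751.43.
Total interest = total paid − principal = €751.43 − €701.00 = €50.43.

€50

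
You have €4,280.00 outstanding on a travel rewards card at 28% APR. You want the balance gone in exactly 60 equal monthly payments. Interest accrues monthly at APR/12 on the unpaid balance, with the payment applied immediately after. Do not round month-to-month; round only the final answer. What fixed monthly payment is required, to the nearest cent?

Monthly rate r = 28%/12 = 2.33333% = 0.0233333.
Level-payment amortization: P = B₀·r / (1 − (1+r)^(−n)) = 4280.00·0.0233333 / (1 − 1.02333^(−60)).
Denominator 1 − (1+r)^(−60) = 0.749404796.
P = 99.8667 / 0.749404796 ≈ 133.26.

€133.26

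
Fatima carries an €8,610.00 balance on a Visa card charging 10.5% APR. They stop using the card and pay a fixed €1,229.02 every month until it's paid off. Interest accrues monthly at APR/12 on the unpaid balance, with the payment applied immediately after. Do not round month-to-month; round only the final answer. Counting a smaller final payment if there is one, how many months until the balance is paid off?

8 payments

Monthly rate r = 10.5%/12 = 0.875% = 0.00875.
Recurrence: B ← B·(1+r) − €1,229.02.
Month 1: interest €75.34; balance after payment €7,456.32.
Month 2: interest €65.24; balance after payment €6,292.54.
Closed form: n = −ln(1 − rB₀/P)/ln(1+r) = −ln(0.9387)/ln(1.00875) ≈ 7.261, so the balance reaches zero during payment 8.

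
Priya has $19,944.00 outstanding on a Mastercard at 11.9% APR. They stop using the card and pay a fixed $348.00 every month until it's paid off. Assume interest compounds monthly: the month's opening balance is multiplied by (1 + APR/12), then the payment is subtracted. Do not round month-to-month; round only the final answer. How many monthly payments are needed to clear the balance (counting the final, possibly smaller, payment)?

Monthly rate r = 11.9%/12 = 0.991667% = 0.00991667.
Recurrence: B ← B·(1+r) − $348.00.
Month 1: interest $197.78; balance after payment $19,793.78.
Month 2: interest $196.29; balance after payment $19,642.07.
Closed form: n = −ln(1 − rB₀/P)/ln(1+r) = −ln(0.43167)/ln(1.00992) ≈ 85.134, so the balance reaches zero during payment 86.

86 payments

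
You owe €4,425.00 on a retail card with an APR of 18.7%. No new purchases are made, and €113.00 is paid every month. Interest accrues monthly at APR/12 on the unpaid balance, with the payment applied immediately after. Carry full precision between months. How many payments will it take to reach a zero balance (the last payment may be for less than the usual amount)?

61 months

Monthly rate r = 18.7%/12 = 1.55833% = 0.0155833.
Recurrence: B ← B·(1+r) − €113.00.
Month 1: interest €68.96; balance after payment €4,380.96.
Month 2: interest €68.27; balance after payment €4,336.23.
Closed form: n = −ln(1 − rB₀/P)/ln(1+r) = −ln(0.38977)/ln(1.01558) ≈ 60.932, so the balance reaches zero during payment 61.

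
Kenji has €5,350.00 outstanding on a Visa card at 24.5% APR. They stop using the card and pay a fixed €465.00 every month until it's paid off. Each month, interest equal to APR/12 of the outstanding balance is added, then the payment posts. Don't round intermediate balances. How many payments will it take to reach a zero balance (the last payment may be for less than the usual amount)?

14 payments

Monthly rate r = 24.5%/12 = 2.04167% = 0.0204167.
Recurrence: B ← B·(1+r) − €465.00.
Month 1: interest €109.23; balance after payment €4,994.23.
Month 2: interest €101.97; balance after payment €4,631.19.
Closed form: n = −ln(1 − rB₀/P)/ln(1+r) = −ln(0.7651)/ln(1.02042) ≈ 13.248, so the balance reaches zero during payment 14.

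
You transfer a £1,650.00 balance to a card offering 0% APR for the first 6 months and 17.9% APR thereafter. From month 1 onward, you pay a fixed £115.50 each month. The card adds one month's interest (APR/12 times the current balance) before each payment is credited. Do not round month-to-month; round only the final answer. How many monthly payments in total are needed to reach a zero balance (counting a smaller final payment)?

Promo months 1–6 at r₀ = 0%/12 = 0; months 7+ at r₁ = 17.9%/12 = 0.0149167.
After month 6 (no interest yet): B = £1,650.00 − 6·£115.50 = £957.00.
Then at r₁ with £115.50/mo: n₂ = −ln(1 − r₁·B/P)/ln(1+r₁) ≈ 8.91 → 9 more payments.

15 months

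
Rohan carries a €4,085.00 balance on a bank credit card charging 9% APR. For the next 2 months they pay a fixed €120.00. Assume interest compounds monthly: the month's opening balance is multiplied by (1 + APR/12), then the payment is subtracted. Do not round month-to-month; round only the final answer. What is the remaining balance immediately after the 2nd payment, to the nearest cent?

€3,905.60

Monthly rate r = 9%/12 = 0.75% = 0.0075.
Each month: B ← B·(1+r) − €120.00.
Month 1: interest €30.64; balance after payment €3,995.64.
Month 2: interest €29.97; balance after payment €3,905.60.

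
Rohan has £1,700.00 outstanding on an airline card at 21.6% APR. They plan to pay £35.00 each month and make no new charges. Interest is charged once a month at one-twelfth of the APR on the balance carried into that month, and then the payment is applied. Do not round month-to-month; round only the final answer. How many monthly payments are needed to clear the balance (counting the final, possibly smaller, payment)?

Monthly rate r = 21.6%/12 = 1.8% = 0.018.
Recurrence: B ← B·(1+r) − £35.00.
Month 1: interest £30.60; balance after payment £1,695.60.
Month 2: interest £30.52; balance after payment £1,691.12.
Closed form: n = −ln(1 − rB₀/P)/ln(1+r) = −ln(0.12571)/ln(1.018) ≈ 116.242, so the balance reaches zero during payment 117.

117 payments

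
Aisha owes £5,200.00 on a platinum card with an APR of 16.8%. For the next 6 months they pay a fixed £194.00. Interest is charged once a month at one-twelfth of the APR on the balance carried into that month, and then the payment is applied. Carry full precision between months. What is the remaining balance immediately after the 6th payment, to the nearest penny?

£4,446.87

Monthly rate r = 16.8%/12 = 1.4% = 0.014.
Each month: B ← B·(1+r) − £194.00.
Month 1: interest £72.80; balance after payment £5,078.80.
Month 2: interest £71.10; balance after payment £4,955.90.
Month 3: interest £69.38; balance after payment £4,831.29.
Month 4: interest £67.64; balance after payment £4,704.92.
Month 5: interest £65.87; balance after payment £4,576.79.
Month 6: interest £64.08; balance after payment £4,446.87.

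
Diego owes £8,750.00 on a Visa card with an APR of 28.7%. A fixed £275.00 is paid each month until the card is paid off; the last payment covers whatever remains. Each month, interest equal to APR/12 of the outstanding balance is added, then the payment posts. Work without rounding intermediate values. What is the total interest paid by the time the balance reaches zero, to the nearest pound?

£7,903

Monthly rate r = 28.7%/12 = 2.39167% = 0.0239167.
Payoff takes n = ⌈−ln(1 − rB₀/P)/ln(1+r)⌉ = ⌈60.555⌉ = 61 payments; the last is £153.45.
Total paid = 60·£275.00 + £153.45 = £16,653.45.
Total interest = total paid − principal = £16,653.45 − £8,750.00 = £7,903.45.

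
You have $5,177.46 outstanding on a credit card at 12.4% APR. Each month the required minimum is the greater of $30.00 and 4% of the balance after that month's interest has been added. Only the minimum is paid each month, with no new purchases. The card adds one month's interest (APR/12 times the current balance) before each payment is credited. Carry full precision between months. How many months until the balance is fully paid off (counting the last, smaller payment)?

Monthly rate r = 12.4%/12 = 1.03333% = 0.0103333.
While 4% of the post-interest balance exceeds $30.00, each month B ← (B·(1+r))·(1 − 0.04), i.e. B shrinks by the factor (1+r)·0.96 = 0.96992.
This holds for months 1–64. Entering month 65 the balance is $733.19; 4% of the post-interest balance is now below $30.00, so the flat $30.00 minimum applies from here.
From month 65 a fixed $30.00 at rate r clears $733.19 in 29 more payments. Total: 64 + 29 = 93 months.

93 months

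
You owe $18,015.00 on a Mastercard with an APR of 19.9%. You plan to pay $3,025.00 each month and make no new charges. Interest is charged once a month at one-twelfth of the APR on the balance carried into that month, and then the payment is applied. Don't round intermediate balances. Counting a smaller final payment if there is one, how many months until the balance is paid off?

7 months

Monthly rate r = 19.9%/12 = 1.65833% = 0.0165833.
Recurrence: B ← B·(1+r) − $3,025.00.
Month 1: interest $298.75; balance after payment $15,288.75.
Month 2: interest $253.54; balance after payment $12,517.29.
Closed form: n = −ln(1 − rB₀/P)/ln(1+r) = −ln(0.90124)/ln(1.01658) ≈ 6.322, so the balance reaches zero during payment 7.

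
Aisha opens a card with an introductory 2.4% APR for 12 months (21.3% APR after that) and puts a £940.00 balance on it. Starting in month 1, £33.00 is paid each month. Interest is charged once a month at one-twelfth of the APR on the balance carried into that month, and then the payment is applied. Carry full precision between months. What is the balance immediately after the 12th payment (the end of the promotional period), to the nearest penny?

Promo months 1–12 at r₀ = 2.4%/12 = 0.002; months 13+ at r₁ = 21.3%/12 = 0.01775.
After month 12: iterate B ← B·(1+r₀) − £33.00 for 12 months → £562.42.

£562.42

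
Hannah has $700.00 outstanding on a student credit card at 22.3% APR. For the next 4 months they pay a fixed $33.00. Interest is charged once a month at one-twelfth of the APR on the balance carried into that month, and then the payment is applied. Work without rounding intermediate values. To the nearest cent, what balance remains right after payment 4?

Monthly rate r = 22.3%/12 = 1.85833% = 0.0185833.
Each month: B ← B·(1+r) − $33.00.
Month 1: interest $13.01; balance after payment $680.01.
Month 2: interest $12.64; balance after payment $659.65.
Month 3: interest $12.26; balance after payment $638.90.
Month 4: interest $11.87; balance after payment $617.78.

$617.78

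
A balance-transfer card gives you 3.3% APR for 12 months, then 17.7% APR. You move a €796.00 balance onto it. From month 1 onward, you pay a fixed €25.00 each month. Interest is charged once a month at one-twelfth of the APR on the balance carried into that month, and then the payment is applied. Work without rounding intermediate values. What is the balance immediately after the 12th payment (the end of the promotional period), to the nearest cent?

Promo months 1–12 at r₀ = 3.3%/12 = 0.00275; months 13+ at r₁ = 17.7%/12 = 0.01475.
After month 12: iterate B ← B·(1+r₀) − €25.00 for 12 months → €518.09.

€518.09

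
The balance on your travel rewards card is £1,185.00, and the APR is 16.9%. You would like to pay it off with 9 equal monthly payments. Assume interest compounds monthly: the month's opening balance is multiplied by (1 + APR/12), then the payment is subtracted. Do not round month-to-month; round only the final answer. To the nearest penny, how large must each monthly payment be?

£141.11

Monthly rate r = 16.9%/12 = 1.40833% = 0.0140833.
Level-payment amortization: P = B₀·r / (1 − (1+r)^(−n)) = 1185.00·0.0140833 / (1 − 1.01408^(−9)).
Denominator 1 − (1+r)^(−9) = 0.118266798.
P = 16.6887 / 0.118266798 ≈ 141.11.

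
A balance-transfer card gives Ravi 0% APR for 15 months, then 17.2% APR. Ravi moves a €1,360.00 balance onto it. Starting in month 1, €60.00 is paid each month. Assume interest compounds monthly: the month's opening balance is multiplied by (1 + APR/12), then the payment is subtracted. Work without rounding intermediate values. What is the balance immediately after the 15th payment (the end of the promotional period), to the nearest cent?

Promo months 1–15 at r₀ = 0%/12 = 0; months 16+ at r₁ = 17.2%/12 = 0.0143333.
After month 15 (no interest yet): B = €1,360.00 − 15·€60.00 = €460.00.

€460.00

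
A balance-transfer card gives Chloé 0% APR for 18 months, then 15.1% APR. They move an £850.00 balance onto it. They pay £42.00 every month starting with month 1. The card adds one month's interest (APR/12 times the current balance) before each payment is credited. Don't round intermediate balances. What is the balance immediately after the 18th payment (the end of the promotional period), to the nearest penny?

Promo months 1–18 at r₀ = 0%/12 = 0; months 19+ at r₁ = 15.1%/12 = 0.0125833.
After month 18 (no interest yet): B = £850.00 − 18·£42.00 = £94.00.

£94.00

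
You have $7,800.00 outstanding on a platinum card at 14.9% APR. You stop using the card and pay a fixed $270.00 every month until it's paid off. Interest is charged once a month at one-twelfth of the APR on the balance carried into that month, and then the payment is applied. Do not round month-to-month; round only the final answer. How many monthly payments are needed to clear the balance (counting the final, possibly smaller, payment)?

37 months

Monthly rate r = 14.9%/12 = 1.24167% = 0.0124167.
Recurrence: B ← B·(1+r) − $270.00.
Month 1: interest $96.85; balance after payment $7,626.85.
Month 2: interest $94.70; balance after payment $7,451.55.
Closed form: n = −ln(1 − rB₀/P)/ln(1+r) = −ln(0.6413)/ln(1.01242) ≈ 36.001, so the balance reaches zero during payment 37.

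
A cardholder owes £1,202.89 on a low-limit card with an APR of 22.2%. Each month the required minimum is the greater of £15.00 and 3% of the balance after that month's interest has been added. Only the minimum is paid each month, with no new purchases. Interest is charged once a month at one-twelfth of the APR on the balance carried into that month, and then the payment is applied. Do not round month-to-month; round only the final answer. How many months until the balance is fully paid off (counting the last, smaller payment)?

Monthly rate r = 22.2%/12 = 1.85% = 0.0185.
While 3% of the post-interest balance exceeds £15.00, each month B ← (B·(1+r))·(1 − 0.03), i.e. B shrinks by the factor (1+r)·0.97 = 0.98794.
This holds for months 1–74. Entering month 75 the balance is £490.29; 3% of the post-interest balance is now below £15.00, so the flat £15.00 minimum applies from here.
From month 75 a fixed £15.00 at rate r clears £490.29 in 51 more payments. Total: 74 + 51 = 125 months.

125 months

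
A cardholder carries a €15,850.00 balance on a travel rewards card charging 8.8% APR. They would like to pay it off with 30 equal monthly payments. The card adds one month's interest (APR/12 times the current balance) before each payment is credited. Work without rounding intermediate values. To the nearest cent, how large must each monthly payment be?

€590.51

Monthly rate r = 8.8%/12 = 0.733333% = 0.00733333.
Level-payment amortization: P = B₀·r / (1 − (1+r)^(−n)) = 15850.00·0.00733333 / (1 − 1.00733^(−30)).
Denominator 1 − (1+r)^(−30) = 0.196836726.
P = 116.233 / 0.196836726 ≈ 590.51.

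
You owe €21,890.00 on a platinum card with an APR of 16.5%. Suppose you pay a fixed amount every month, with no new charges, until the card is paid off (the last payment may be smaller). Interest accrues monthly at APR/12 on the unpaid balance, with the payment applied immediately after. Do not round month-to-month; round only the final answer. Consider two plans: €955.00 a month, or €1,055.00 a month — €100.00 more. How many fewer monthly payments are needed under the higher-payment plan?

Monthly rate r = 16.5%/12 = 1.375% = 0.01375.
At €955.00/mo: n = ⌈−ln(1 − rB₀/P)/ln(1+r)⌉ = 28 payments (last €691.11); total interest = total paid − €21,890.00 = €4,586.11.
At €1,055.00/mo: 25 payments (last €630.21); total interest €4,060.21.
Payments saved = 28 − 25 = 3.

3 fewer payments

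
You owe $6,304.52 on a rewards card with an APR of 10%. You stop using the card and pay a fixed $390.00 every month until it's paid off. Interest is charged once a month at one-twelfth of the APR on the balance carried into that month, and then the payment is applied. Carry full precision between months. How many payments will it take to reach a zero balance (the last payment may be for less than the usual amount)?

18 payments

Monthly rate r = 10%/12 = 0.833333% = 0.00833333.
Recurrence: B ← B·(1+r) − $390.00.
Month 1: interest $52.54; balance after payment $5,967.06.
Month 2: interest $49.73; balance after payment $5,626.78.
Closed form: n = −ln(1 − rB₀/P)/ln(1+r) = −ln(0.86529)/ln(1.00833) ≈ 17.435, so the balance reaches zero during payment 18.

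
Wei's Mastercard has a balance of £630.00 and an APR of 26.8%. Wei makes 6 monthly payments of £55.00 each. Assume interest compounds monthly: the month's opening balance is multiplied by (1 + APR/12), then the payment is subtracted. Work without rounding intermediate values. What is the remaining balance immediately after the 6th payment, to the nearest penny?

£370.29

Monthly rate r = 26.8%/12 = 2.23333% = 0.0223333.
Each month: B ← B·(1+r) − £55.00.
Month 1: interest £14.07; balance after payment £589.07.
Month 2: interest £13.16; balance after payment £547.23.
Month 3: interest £12.22; balance after payment £504.45.
Month 4: interest £11.27; balance after payment £460.71.
Month 5: interest £10.29; balance after payment £416.00.
Month 6: interest £9.29; balance after payment £370.29.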